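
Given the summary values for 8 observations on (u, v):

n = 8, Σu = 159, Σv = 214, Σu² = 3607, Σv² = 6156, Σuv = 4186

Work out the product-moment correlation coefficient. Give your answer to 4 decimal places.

r = (nΣuv − ΣuΣv) / √[(nΣu² − (Σu)²)(nΣv² − (Σv)²)]
Numerator: 8×4186 − 159×214 = -538
Denominator: √[(28856 − 25281)(49248 − 45796)] = √[3575 × 3452] = 3512.9617
r = -538 / 3512.9617 ≈ -0.1531

-0.1531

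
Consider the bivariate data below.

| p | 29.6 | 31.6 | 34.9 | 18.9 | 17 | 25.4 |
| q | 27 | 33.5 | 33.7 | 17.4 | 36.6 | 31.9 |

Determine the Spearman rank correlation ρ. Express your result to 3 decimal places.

Rank p: 4, 5, 6, 2, 1, 3
Rank q: 2, 4, 5, 1, 6, 3
d = rank(p) − rank(q): 2, 1, 1, 1, -5, 0; Σd² = 32
ρ = 1 − 6Σd² / [n(n²−1)] = 1 − 6×32 / (6×35) = 1 − 192/210 ≈ 0.086

0.086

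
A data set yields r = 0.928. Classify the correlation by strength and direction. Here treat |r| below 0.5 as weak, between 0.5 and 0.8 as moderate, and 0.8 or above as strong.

strong positive

r = 0.928 > 0 so the relationship is positive.
|r| = 0.928, which falls in the strong range.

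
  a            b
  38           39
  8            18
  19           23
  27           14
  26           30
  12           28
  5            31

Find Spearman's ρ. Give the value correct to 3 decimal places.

0.071

Rank a: 7, 2, 4, 6, 5, 3, 1
Rank b: 7, 2, 3, 1, 5, 4, 6
d = rank(a) − rank(b): 0, 0, 1, 5, 0, -1, -5; Σd² = 52
ρ = 1 − 6Σd² / [n(n²−1)] = 1 − 6×52 / (7×48) = 1 − 312/336 ≈ 0.071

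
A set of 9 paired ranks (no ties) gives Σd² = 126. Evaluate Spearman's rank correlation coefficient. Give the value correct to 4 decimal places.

ρ = 1 − 6Σd² / [n(n²−1)] = 1 − 6×126 / (9×80)
  = 1 − 756/720 = 1 − 1.05000 ≈ -0.0500

-0.0500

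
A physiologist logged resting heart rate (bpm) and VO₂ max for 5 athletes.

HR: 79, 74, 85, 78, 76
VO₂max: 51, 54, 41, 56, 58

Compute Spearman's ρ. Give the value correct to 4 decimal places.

Rank HR: 4, 1, 5, 3, 2
Rank VO₂max: 2, 3, 1, 4, 5
d = rank(HR) − rank(VO₂max): 2, -2, 4, -1, -3; Σd² = 34
ρ = 1 − 6Σd² / [n(n²−1)] = 1 − 6×34 / (5×24) = 1 − 204/120 ≈ -0.7000

-0.7000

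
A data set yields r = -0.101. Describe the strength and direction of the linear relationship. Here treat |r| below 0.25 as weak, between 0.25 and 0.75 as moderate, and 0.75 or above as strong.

weak negative

r = -0.101 < 0 so the relationship is negative.
|r| = 0.101, which falls in the weak range.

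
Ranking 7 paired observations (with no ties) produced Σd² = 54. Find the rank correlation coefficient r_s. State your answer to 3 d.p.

0.036

ρ = 1 − 6Σd² / [n(n²−1)] = 1 − 6×54 / (7×48)
  = 1 − 324/336 = 1 − 0.9643 ≈ 0.036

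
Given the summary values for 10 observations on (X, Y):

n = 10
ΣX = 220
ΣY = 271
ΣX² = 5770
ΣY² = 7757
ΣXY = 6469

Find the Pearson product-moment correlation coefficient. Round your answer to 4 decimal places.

0.8182

r = (nΣXY − ΣXΣY) / √[(nΣX² − (ΣX)²)(nΣY² − (ΣY)²)]
Numerator: 10×6469 − 220×271 = 5070
Denominator: √[(57700 − 48400)(77570 − 73441)] = √[9300 × 4129] = 6196.7491
r = 5070 / 6196.7491 ≈ 0.8182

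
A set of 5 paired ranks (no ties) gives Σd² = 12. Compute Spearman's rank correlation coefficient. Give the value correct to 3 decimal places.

ρ = 1 − 6Σd² / [n(n²−1)] = 1 − 6×12 / (5×24)
  = 1 − 72/120 = 1 − 0.6000 ≈ 0.400

0.400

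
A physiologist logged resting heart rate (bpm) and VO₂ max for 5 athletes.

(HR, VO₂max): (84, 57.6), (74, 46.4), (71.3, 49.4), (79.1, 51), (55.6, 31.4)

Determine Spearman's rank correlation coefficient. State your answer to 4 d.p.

Rank HR: 5, 3, 2, 4, 1
Rank VO₂max: 5, 2, 3, 4, 1
d = rank(HR) − rank(VO₂max): 0, 1, -1, 0, 0; Σd² = 2
ρ = 1 − 6Σd² / [n(n²−1)] = 1 − 6×2 / (5×24) = 1 − 12/120 ≈ 0.9000

0.9000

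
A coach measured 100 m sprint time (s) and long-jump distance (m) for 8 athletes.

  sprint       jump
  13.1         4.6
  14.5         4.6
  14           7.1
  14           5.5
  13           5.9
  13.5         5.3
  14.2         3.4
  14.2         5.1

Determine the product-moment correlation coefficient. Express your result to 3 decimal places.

-0.219

n = 8, Σx = 110.5, Σy = 41.5, Σx² = 1528.39, Σy² = 223.45, Σxy = 572.31
nΣxy − ΣxΣy = 4578.48 − 4585.75 = -7.27
nΣx² − (Σx)² = 12227.12 − 12210.25 = 16.87; nΣy² − (Σy)² = 1787.6 − 1722.25 = 65.35
r = -7.27 / √(16.87 × 65.35) = -7.27 / 33.2032 ≈ -0.219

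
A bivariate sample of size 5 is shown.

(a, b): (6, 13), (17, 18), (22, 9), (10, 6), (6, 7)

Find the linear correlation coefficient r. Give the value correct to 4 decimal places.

n = 5, Σa = 61, Σb = 53, Σa² = 945, Σb² = 659, Σab = 684
nΣab − ΣaΣb = 3420 − 3233 = 187
nΣa² − (Σa)² = 4725 − 3721 = 1004; nΣb² − (Σb)² = 3295 − 2809 = 486
r = 187 / √(1004 × 486) = 187 / 698.5299 ≈ 0.2677

0.2677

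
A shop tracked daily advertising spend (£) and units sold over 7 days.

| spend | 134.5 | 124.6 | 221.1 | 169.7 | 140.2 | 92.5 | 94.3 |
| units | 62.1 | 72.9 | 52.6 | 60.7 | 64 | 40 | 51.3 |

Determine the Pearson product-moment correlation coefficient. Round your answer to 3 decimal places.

0.193

n = 7, Σx = 976.9, Σy = 403.6, Σx² = 148403.49, Σy² = 23949.76, Σxy = 56876.83
nΣxy − ΣxΣy = 398137.81 − 394276.84 = 3860.97
nΣx² − (Σx)² = 1038824.43 − 954333.61 = 84490.82; nΣy² − (Σy)² = 167648.32 − 162892.96 = 4755.36
r = 3860.97 / √(84490.82 × 4755.36) = 3860.97 / 20044.5570 ≈ 0.193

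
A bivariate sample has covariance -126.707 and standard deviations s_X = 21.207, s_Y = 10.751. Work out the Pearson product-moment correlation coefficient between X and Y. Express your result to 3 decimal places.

-0.556

r = Cov(X,Y) / (s_X · s_Y) = -126.707 / (21.207 × 10.751)
  = -126.707 / 227.9965 ≈ -0.556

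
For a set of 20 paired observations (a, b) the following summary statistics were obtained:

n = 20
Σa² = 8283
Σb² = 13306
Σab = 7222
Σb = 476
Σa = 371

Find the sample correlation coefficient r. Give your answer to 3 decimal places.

-0.966

r = (nΣab − ΣaΣb) / √[(nΣa² − (Σa)²)(nΣb² − (Σb)²)]
Numerator: 20×7222 − 371×476 = -32156
Denominator: √[(165660 − 137641)(266120 − 226576)] = √[28019 × 39544] = 33286.3836
r = -32156 / 33286.3836 ≈ -0.966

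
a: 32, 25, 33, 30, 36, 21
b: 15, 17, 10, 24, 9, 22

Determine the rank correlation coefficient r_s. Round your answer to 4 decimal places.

Rank a: 4, 2, 5, 3, 6, 1
Rank b: 3, 4, 2, 6, 1, 5
d = rank(a) − rank(b): 1, -2, 3, -3, 5, -4; Σd² = 64
ρ = 1 − 6Σd² / [n(n²−1)] = 1 − 6×64 / (6×35) = 1 − 384/210 ≈ -0.8286

-0.8286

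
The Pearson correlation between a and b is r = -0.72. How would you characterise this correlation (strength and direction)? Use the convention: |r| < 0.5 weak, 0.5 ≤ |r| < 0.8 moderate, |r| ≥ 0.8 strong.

moderate negative

r = -0.72 < 0 so the relationship is negative.
|r| = 0.72, which falls in the moderate range.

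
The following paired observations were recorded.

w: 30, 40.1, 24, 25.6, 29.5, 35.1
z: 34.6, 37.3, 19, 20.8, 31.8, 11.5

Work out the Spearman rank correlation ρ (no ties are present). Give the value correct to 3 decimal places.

Rank w: 4, 6, 1, 2, 3, 5
Rank z: 5, 6, 2, 3, 4, 1
d = rank(w) − rank(z): -1, 0, -1, -1, -1, 4; Σd² = 20
ρ = 1 − 6Σd² / [n(n²−1)] = 1 − 6×20 / (6×35) = 1 − 120/210 ≈ 0.429

0.429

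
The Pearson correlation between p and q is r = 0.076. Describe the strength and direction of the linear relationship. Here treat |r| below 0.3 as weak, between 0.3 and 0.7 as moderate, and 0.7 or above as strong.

weak positive

r = 0.076 > 0 so the relationship is positive.
|r| = 0.076, which falls in the weak range.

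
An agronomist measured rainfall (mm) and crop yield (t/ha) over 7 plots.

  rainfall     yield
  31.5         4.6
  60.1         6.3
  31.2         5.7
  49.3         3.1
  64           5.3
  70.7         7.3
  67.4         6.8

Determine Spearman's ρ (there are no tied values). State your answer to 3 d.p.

Rank rainfall: 2, 4, 1, 3, 5, 7, 6
Rank yield: 2, 5, 4, 1, 3, 7, 6
d = rank(rainfall) − rank(yield): 0, -1, -3, 2, 2, 0, 0; Σd² = 18
ρ = 1 − 6Σd² / [n(n²−1)] = 1 − 6×18 / (7×48) = 1 − 108/336 ≈ 0.679

0.679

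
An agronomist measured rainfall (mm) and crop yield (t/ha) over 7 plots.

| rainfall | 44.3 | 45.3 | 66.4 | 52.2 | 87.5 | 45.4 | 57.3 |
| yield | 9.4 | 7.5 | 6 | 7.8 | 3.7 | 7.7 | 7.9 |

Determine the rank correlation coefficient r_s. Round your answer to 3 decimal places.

Rank rainfall: 1, 2, 6, 4, 7, 3, 5
Rank yield: 7, 3, 2, 5, 1, 4, 6
d = rank(rainfall) − rank(yield): -6, -1, 4, -1, 6, -1, -1; Σd² = 92
ρ = 1 − 6Σd² / [n(n²−1)] = 1 − 6×92 / (7×48) = 1 − 552/336 ≈ -0.643

-0.643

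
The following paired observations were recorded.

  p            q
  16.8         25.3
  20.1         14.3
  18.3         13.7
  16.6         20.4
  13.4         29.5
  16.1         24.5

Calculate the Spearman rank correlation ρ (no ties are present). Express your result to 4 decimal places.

Rank p: 4, 6, 5, 3, 1, 2
Rank q: 5, 2, 1, 3, 6, 4
d = rank(p) − rank(q): -1, 4, 4, 0, -5, -2; Σd² = 62
ρ = 1 − 6Σd² / [n(n²−1)] = 1 − 6×62 / (6×35) = 1 − 372/210 ≈ -0.7714

-0.7714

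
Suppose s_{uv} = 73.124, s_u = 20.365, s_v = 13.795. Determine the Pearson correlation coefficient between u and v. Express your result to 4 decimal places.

0.2603

r = Cov(u,v) / (s_u · s_v) = 73.124 / (20.365 × 13.795)
  = 73.124 / 280.9352 ≈ 0.2603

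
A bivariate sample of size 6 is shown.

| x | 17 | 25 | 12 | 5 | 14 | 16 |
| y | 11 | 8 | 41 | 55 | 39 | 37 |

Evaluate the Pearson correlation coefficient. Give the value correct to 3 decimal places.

-0.895

n = 6, Σx = 89, Σy = 191, Σx² = 1535, Σy² = 7781, Σxy = 2292
nΣxy − ΣxΣy = 13752 − 16999 = -3247
nΣx² − (Σx)² = 9210 − 7921 = 1289; nΣy² − (Σy)² = 46686 − 36481 = 10205
r = -3247 / √(1289 × 10205) = -3247 / 3626.8781 ≈ -0.895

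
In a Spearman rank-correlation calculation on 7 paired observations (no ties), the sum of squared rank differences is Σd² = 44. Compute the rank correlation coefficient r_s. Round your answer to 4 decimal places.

ρ = 1 − 6Σd² / [n(n²−1)] = 1 − 6×44 / (7×48)
  = 1 − 264/336 = 1 − 0.78571 ≈ 0.2143

0.2143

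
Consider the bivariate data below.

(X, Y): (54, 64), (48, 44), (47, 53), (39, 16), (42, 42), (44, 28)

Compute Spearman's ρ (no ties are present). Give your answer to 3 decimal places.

0.886

Rank X: 6, 5, 4, 1, 2, 3
Rank Y: 6, 4, 5, 1, 3, 2
d = rank(X) − rank(Y): 0, 1, -1, 0, -1, 1; Σd² = 4
ρ = 1 − 6Σd² / [n(n²−1)] = 1 − 6×4 / (6×35) = 1 − 24/210 ≈ 0.886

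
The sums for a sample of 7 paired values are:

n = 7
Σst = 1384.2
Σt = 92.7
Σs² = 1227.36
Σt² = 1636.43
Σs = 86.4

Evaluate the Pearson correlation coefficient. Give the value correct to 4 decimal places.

r = (nΣst − ΣsΣt) / √[(nΣs² − (Σs)²)(nΣt² − (Σt)²)]
Numerator: 7×1384.2 − 86.4×92.7 = 1680.12
Denominator: √[(8591.52 − 7464.96)(11455.01 − 8593.29)] = √[1126.56 × 2861.72] = 1795.5220
r = 1680.12 / 1795.5220 ≈ 0.9357

0.9357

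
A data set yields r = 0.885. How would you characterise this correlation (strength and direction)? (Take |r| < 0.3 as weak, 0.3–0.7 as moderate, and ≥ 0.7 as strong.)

strong positive

r = 0.885 > 0 so the relationship is positive.
|r| = 0.885, which falls in the strong range.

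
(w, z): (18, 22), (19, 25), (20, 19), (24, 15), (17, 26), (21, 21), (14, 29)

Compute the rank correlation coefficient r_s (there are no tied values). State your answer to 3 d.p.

-0.929

Rank w: 3, 4, 5, 7, 2, 6, 1
Rank z: 4, 5, 2, 1, 6, 3, 7
d = rank(w) − rank(z): -1, -1, 3, 6, -4, 3, -6; Σd² = 108
ρ = 1 − 6Σd² / [n(n²−1)] = 1 − 6×108 / (7×48) = 1 − 648/336 ≈ -0.929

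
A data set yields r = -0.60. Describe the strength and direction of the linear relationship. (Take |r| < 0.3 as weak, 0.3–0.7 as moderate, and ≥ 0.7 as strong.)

moderate negative

r = -0.60 < 0 so the relationship is negative.
|r| = 0.60, which falls in the moderate range.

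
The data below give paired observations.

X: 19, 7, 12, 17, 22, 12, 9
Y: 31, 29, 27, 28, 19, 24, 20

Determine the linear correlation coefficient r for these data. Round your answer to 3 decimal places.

n = 7, ΣX = 98, ΣY = 178, ΣX² = 1552, ΣY² = 4652, ΣXY = 2478
nΣXY − ΣXΣY = 17346 − 17444 = -98
nΣX² − (ΣX)² = 10864 − 9604 = 1260; nΣY² − (ΣY)² = 32564 − 31684 = 880
r = -98 / √(1260 × 880) = -98 / 1052.9957 ≈ -0.093

-0.093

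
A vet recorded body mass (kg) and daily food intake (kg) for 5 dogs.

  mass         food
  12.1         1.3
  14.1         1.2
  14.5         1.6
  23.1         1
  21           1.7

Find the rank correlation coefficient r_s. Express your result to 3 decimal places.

Rank mass: 1, 2, 3, 5, 4
Rank food: 3, 2, 4, 1, 5
d = rank(mass) − rank(food): -2, 0, -1, 4, -1; Σd² = 22
ρ = 1 − 6Σd² / [n(n²−1)] = 1 − 6×22 / (5×24) = 1 − 132/120 ≈ -0.100

-0.100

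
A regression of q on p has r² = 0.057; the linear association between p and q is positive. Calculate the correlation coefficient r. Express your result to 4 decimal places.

0.2387

|r| = √0.057 = 0.2387
The association is positive, so r = 0.2387.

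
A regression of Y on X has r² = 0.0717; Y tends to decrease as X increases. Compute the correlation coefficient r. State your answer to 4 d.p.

-0.2678

|r| = √0.0717 = 0.2678
The association is negative, so r = −0.2678.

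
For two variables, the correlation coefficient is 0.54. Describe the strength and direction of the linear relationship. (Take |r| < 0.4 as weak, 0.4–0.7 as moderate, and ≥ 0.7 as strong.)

moderate positive

r = 0.54 > 0 so the relationship is positive.
|r| = 0.54, which falls in the moderate range.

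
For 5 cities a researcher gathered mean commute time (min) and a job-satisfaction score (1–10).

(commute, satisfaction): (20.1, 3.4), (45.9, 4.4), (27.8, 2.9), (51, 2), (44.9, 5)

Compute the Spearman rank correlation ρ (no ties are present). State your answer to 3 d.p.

Rank commute: 1, 4, 2, 5, 3
Rank satisfaction: 3, 4, 2, 1, 5
d = rank(commute) − rank(satisfaction): -2, 0, 0, 4, -2; Σd² = 24
ρ = 1 − 6Σd² / [n(n²−1)] = 1 − 6×24 / (5×24) = 1 − 144/120 ≈ -0.200

-0.200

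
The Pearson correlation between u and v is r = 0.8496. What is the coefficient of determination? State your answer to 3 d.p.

r² = (0.8496)² = 0.722

0.722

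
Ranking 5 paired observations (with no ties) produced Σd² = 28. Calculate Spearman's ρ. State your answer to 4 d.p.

-0.4000

ρ = 1 − 6Σd² / [n(n²−1)] = 1 − 6×28 / (5×24)
  = 1 − 168/120 = 1 − 1.40000 ≈ -0.4000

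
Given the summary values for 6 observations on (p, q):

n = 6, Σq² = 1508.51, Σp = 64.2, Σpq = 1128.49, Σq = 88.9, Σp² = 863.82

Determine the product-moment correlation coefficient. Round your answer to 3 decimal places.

0.964

r = (nΣpq − ΣpΣq) / √[(nΣp² − (Σp)²)(nΣq² − (Σq)²)]
Numerator: 6×1128.49 − 64.2×88.9 = 1063.56
Denominator: √[(5182.92 − 4121.64)(9051.06 − 7903.21)] = √[1061.28 × 1147.85] = 1103.7166
r = 1063.56 / 1103.7166 ≈ 0.964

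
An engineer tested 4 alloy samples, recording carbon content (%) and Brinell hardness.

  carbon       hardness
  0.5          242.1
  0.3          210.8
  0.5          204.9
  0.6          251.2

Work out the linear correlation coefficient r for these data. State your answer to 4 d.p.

n = 4, Σx = 1.9, Σy = 909, Σx² = 0.95, Σy² = 208134.5, Σxy = 437.46
nΣxy − ΣxΣy = 1749.84 − 1727.1 = 22.74
nΣx² − (Σx)² = 3.8 − 3.61 = 0.19; nΣy² − (Σy)² = 832538 − 826281 = 6257
r = 22.74 / √(0.19 × 6257) = 22.74 / 34.4794 ≈ 0.6595

0.6595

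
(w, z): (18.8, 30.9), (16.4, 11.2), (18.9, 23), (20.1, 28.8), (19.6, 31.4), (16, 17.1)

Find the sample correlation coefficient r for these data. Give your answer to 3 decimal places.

n = 6, Σw = 109.8, Σz = 142.4, Σw² = 2023.78, Σz² = 3717.06, Σwz = 2667.22
nΣwz − ΣwΣz = 16003.32 − 15635.52 = 367.8
nΣw² − (Σw)² = 12142.68 − 12056.04 = 86.64; nΣz² − (Σz)² = 22302.36 − 20277.76 = 2024.6
r = 367.8 / √(86.64 × 2024.6) = 367.8 / 418.8214 ≈ 0.878

0.878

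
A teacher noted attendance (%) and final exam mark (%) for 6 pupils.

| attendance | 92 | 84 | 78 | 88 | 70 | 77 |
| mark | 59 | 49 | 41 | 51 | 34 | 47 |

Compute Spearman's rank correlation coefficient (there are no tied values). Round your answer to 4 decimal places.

0.9429

Rank attendance: 6, 4, 3, 5, 1, 2
Rank mark: 6, 4, 2, 5, 1, 3
d = rank(attendance) − rank(mark): 0, 0, 1, 0, 0, -1; Σd² = 2
ρ = 1 − 6Σd² / [n(n²−1)] = 1 − 6×2 / (6×35) = 1 − 12/210 ≈ 0.9429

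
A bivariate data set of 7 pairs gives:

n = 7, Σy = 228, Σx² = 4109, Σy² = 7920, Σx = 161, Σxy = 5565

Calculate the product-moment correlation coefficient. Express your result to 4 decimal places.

0.7170

r = (nΣxy − ΣxΣy) / √[(nΣx² − (Σx)²)(nΣy² − (Σy)²)]
Numerator: 7×5565 − 161×228 = 2247
Denominator: √[(28763 − 25921)(55440 − 51984)] = √[2842 × 3456] = 3133.9994
r = 2247 / 3133.9994 ≈ 0.7170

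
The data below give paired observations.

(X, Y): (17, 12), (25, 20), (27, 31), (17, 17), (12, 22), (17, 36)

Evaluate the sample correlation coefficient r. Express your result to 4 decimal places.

0.2405

n = 6, ΣX = 115, ΣY = 138, ΣX² = 2365, ΣY² = 3574, ΣXY = 2706
nΣXY − ΣXΣY = 16236 − 15870 = 366
nΣX² − (ΣX)² = 14190 − 13225 = 965; nΣY² − (ΣY)² = 21444 − 19044 = 2400
r = 366 / √(965 × 2400) = 366 / 1521.8410 ≈ 0.2405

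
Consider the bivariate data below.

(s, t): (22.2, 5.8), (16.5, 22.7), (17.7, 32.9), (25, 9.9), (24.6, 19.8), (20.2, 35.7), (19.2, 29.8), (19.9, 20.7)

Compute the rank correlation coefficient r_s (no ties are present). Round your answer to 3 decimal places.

-0.619

Rank s: 6, 1, 2, 8, 7, 5, 3, 4
Rank t: 1, 5, 7, 2, 3, 8, 6, 4
d = rank(s) − rank(t): 5, -4, -5, 6, 4, -3, -3, 0; Σd² = 136
ρ = 1 − 6Σd² / [n(n²−1)] = 1 − 6×136 / (8×63) = 1 − 816/504 ≈ -0.619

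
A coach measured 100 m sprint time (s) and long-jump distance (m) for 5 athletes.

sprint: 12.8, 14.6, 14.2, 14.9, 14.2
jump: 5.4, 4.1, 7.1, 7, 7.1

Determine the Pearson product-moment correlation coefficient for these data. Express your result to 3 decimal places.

0.189

n = 5, Σx = 70.7, Σy = 30.7, Σx² = 1002.29, Σy² = 195.79, Σxy = 434.92
nΣxy − ΣxΣy = 2174.6 − 2170.49 = 4.11
nΣx² − (Σx)² = 5011.45 − 4998.49 = 12.96; nΣy² − (Σy)² = 978.95 − 942.49 = 36.46
r = 4.11 / √(12.96 × 36.46) = 4.11 / 21.7376 ≈ 0.189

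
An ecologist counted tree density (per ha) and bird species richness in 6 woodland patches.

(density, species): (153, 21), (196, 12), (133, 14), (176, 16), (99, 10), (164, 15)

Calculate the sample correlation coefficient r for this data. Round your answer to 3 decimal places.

0.287

n = 6, Σx = 921, Σy = 88, Σx² = 147187, Σy² = 1362, Σxy = 13693
nΣxy − ΣxΣy = 82158 − 81048 = 1110
nΣx² − (Σx)² = 883122 − 848241 = 34881; nΣy² − (Σy)² = 8172 − 7744 = 428
r = 1110 / √(34881 × 428) = 1110 / 3863.8152 ≈ 0.287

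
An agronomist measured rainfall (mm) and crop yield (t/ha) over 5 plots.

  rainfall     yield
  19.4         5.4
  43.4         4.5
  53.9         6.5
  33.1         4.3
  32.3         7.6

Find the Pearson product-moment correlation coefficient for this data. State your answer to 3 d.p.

0.105

n = 5, Σx = 182.1, Σy = 28.3, Σx² = 7304.03, Σy² = 167.91, Σxy = 1038.22
nΣxy − ΣxΣy = 5191.1 − 5153.43 = 37.67
nΣx² − (Σx)² = 36520.15 − 33160.41 = 3359.74; nΣy² − (Σy)² = 839.55 − 800.89 = 38.66
r = 37.67 / √(3359.74 × 38.66) = 37.67 / 360.3992 ≈ 0.105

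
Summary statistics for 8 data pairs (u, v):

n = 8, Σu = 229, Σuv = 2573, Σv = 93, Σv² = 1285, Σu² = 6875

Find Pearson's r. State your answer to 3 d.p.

-0.349

r = (nΣuv − ΣuΣv) / √[(nΣu² − (Σu)²)(nΣv² − (Σv)²)]
Numerator: 8×2573 − 229×93 = -713
Denominator: √[(55000 − 52441)(10280 − 8649)] = √[2559 × 1631] = 2042.9706
r = -713 / 2042.9706 ≈ -0.349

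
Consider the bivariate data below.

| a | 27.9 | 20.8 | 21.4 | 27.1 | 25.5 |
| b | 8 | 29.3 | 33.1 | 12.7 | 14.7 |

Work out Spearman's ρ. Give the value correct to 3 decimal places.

-0.900

Rank a: 5, 1, 2, 4, 3
Rank b: 1, 4, 5, 2, 3
d = rank(a) − rank(b): 4, -3, -3, 2, 0; Σd² = 38
ρ = 1 − 6Σd² / [n(n²−1)] = 1 − 6×38 / (5×24) = 1 − 228/120 ≈ -0.900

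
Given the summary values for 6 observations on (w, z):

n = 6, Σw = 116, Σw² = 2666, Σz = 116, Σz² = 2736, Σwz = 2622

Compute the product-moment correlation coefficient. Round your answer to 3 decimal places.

r = (nΣwz − ΣwΣz) / √[(nΣw² − (Σw)²)(nΣz² − (Σz)²)]
Numerator: 6×2622 − 116×116 = 2276
Denominator: √[(15996 − 13456)(16416 − 13456)] = √[2540 × 2960] = 2741.9701
r = 2276 / 2741.9701 ≈ 0.830

0.830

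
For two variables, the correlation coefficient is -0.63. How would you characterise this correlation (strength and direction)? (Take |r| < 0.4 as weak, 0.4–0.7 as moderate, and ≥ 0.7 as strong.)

r = -0.63 < 0 so the relationship is negative.
|r| = 0.63, which falls in the moderate range.

moderate negative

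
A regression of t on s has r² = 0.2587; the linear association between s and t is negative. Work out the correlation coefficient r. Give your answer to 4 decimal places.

|r| = √0.2587 = 0.5086
The association is negative, so r = −0.5086.

-0.5086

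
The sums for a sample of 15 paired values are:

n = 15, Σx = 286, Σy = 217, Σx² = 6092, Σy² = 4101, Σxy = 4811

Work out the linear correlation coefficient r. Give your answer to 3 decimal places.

0.859

r = (nΣxy − ΣxΣy) / √[(nΣx² − (Σx)²)(nΣy² − (Σy)²)]
Numerator: 15×4811 − 286×217 = 10103
Denominator: √[(91380 − 81796)(61515 − 47089)] = √[9584 × 14426] = 11758.3495
r = 10103 / 11758.3495 ≈ 0.859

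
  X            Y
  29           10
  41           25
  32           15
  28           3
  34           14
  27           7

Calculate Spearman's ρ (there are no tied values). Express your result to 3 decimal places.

0.886

Rank X: 3, 6, 4, 2, 5, 1
Rank Y: 3, 6, 5, 1, 4, 2
d = rank(X) − rank(Y): 0, 0, -1, 1, 1, -1; Σd² = 4
ρ = 1 − 6Σd² / [n(n²−1)] = 1 − 6×4 / (6×35) = 1 − 24/210 ≈ 0.886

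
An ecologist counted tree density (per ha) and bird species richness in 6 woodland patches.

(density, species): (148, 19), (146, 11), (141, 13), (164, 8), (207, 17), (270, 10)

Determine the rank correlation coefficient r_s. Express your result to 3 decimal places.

-0.257

Rank density: 3, 2, 1, 4, 5, 6
Rank species: 6, 3, 4, 1, 5, 2
d = rank(density) − rank(species): -3, -1, -3, 3, 0, 4; Σd² = 44
ρ = 1 − 6Σd² / [n(n²−1)] = 1 − 6×44 / (6×35) = 1 − 264/210 ≈ -0.257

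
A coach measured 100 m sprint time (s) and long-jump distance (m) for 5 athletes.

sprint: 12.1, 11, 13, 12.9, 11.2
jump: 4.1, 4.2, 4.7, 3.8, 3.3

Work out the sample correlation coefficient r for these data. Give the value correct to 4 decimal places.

0.4614

n = 5, Σx = 60.2, Σy = 20.1, Σx² = 728.26, Σy² = 81.87, Σxy = 242.89
nΣxy − ΣxΣy = 1214.45 − 1210.02 = 4.43
nΣx² − (Σx)² = 3641.3 − 3624.04 = 17.26; nΣy² − (Σy)² = 409.35 − 404.01 = 5.34
r = 4.43 / √(17.26 × 5.34) = 4.43 / 9.6004 ≈ 0.4614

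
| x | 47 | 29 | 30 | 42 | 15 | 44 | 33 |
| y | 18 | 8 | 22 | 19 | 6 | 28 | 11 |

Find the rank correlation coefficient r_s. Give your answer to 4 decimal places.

0.6429

Rank x: 7, 2, 3, 5, 1, 6, 4
Rank y: 4, 2, 6, 5, 1, 7, 3
d = rank(x) − rank(y): 3, 0, -3, 0, 0, -1, 1; Σd² = 20
ρ = 1 − 6Σd² / [n(n²−1)] = 1 − 6×20 / (7×48) = 1 − 120/336 ≈ 0.6429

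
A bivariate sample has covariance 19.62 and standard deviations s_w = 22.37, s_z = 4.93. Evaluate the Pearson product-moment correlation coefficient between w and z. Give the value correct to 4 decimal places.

r = Cov(w,z) / (s_w · s_z) = 19.62 / (22.37 × 4.93)
  = 19.62 / 110.2841 ≈ 0.1779

0.1779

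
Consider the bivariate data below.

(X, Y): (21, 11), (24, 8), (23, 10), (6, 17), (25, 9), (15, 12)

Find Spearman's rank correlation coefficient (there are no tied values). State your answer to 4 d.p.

Rank X: 3, 5, 4, 1, 6, 2
Rank Y: 4, 1, 3, 6, 2, 5
d = rank(X) − rank(Y): -1, 4, 1, -5, 4, -3; Σd² = 68
ρ = 1 − 6Σd² / [n(n²−1)] = 1 − 6×68 / (6×35) = 1 − 408/210 ≈ -0.9429

-0.9429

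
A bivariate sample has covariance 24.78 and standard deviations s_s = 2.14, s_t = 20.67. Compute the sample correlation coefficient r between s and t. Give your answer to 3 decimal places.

r = Cov(s,t) / (s_s · s_t) = 24.78 / (2.14 × 20.67)
  = 24.78 / 44.2338 ≈ 0.560

0.560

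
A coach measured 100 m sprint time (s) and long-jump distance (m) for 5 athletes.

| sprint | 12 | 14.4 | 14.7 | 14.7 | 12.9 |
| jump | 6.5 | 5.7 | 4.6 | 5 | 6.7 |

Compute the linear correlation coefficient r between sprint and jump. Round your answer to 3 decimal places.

-0.884

n = 5, Σx = 68.7, Σy = 28.5, Σx² = 949.95, Σy² = 165.79, Σxy = 387.63
nΣxy − ΣxΣy = 1938.15 − 1957.95 = -19.8
nΣx² − (Σx)² = 4749.75 − 4719.69 = 30.06; nΣy² − (Σy)² = 828.95 − 812.25 = 16.7
r = -19.8 / √(30.06 × 16.7) = -19.8 / 22.4054 ≈ -0.884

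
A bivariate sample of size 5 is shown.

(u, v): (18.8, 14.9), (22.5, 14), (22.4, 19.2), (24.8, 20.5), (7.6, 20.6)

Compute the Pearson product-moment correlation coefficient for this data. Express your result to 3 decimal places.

n = 5, Σu = 96.1, Σv = 89.2, Σu² = 2034.25, Σv² = 1631.26, Σuv = 1690.16
nΣuv − ΣuΣv = 8450.8 − 8572.12 = -121.32
nΣu² − (Σu)² = 10171.25 − 9235.21 = 936.04; nΣv² − (Σv)² = 8156.3 − 7956.64 = 199.66
r = -121.32 / √(936.04 × 199.66) = -121.32 / 432.3075 ≈ -0.281

-0.281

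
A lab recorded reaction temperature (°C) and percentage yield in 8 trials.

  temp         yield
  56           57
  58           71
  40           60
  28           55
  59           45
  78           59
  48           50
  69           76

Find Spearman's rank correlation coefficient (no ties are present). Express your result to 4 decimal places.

0.2857

Rank temp: 4, 5, 2, 1, 6, 8, 3, 7
Rank yield: 4, 7, 6, 3, 1, 5, 2, 8
d = rank(temp) − rank(yield): 0, -2, -4, -2, 5, 3, 1, -1; Σd² = 60
ρ = 1 − 6Σd² / [n(n²−1)] = 1 − 6×60 / (8×63) = 1 − 360/504 ≈ 0.2857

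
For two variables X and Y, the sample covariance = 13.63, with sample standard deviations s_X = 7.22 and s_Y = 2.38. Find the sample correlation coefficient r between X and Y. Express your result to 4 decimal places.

0.7932

r = Cov(X,Y) / (s_X · s_Y) = 13.63 / (7.22 × 2.38)
  = 13.63 / 17.1836 ≈ 0.7932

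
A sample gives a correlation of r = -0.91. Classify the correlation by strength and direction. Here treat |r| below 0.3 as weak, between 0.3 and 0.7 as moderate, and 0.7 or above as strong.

strong negative

r = -0.91 < 0 so the relationship is negative.
|r| = 0.91, which falls in the strong range.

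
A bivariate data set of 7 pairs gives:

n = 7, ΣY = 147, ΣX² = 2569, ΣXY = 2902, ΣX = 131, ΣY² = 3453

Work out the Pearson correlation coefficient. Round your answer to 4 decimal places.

r = (nΣXY − ΣXΣY) / √[(nΣX² − (ΣX)²)(nΣY² − (ΣY)²)]
Numerator: 7×2902 − 131×147 = 1057
Denominator: √[(17983 − 17161)(24171 − 21609)] = √[822 × 2562] = 1451.1940
r = 1057 / 1451.1940 ≈ 0.7284

0.7284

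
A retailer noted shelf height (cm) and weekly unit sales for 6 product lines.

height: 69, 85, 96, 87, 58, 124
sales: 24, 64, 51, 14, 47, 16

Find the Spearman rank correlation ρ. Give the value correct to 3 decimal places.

-0.257

Rank height: 2, 3, 5, 4, 1, 6
Rank sales: 3, 6, 5, 1, 4, 2
d = rank(height) − rank(sales): -1, -3, 0, 3, -3, 4; Σd² = 44
ρ = 1 − 6Σd² / [n(n²−1)] = 1 − 6×44 / (6×35) = 1 − 264/210 ≈ -0.257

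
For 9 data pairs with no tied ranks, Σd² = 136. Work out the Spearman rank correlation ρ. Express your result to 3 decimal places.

-0.133

ρ = 1 − 6Σd² / [n(n²−1)] = 1 − 6×136 / (9×80)
  = 1 − 816/720 = 1 − 1.1333 ≈ -0.133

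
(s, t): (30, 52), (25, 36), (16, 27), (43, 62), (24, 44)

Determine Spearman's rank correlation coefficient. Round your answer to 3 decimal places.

Rank s: 4, 3, 1, 5, 2
Rank t: 4, 2, 1, 5, 3
d = rank(s) − rank(t): 0, 1, 0, 0, -1; Σd² = 2
ρ = 1 − 6Σd² / [n(n²−1)] = 1 − 6×2 / (5×24) = 1 − 12/120 ≈ 0.900

0.900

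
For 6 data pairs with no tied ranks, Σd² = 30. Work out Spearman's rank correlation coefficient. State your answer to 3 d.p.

ρ = 1 − 6Σd² / [n(n²−1)] = 1 − 6×30 / (6×35)
  = 1 − 180/210 = 1 − 0.8571 ≈ 0.143

0.143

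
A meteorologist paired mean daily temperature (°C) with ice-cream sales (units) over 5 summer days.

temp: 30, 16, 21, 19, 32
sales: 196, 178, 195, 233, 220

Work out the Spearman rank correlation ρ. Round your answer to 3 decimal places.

Rank temp: 4, 1, 3, 2, 5
Rank sales: 3, 1, 2, 5, 4
d = rank(temp) − rank(sales): 1, 0, 1, -3, 1; Σd² = 12
ρ = 1 − 6Σd² / [n(n²−1)] = 1 − 6×12 / (5×24) = 1 − 72/120 ≈ 0.400

0.400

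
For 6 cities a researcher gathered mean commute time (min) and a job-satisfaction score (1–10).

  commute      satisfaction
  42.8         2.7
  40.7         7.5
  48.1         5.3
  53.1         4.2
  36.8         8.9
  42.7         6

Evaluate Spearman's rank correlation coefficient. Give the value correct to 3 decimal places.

-0.829

Rank commute: 4, 2, 5, 6, 1, 3
Rank satisfaction: 1, 5, 3, 2, 6, 4
d = rank(commute) − rank(satisfaction): 3, -3, 2, 4, -5, -1; Σd² = 64
ρ = 1 − 6Σd² / [n(n²−1)] = 1 − 6×64 / (6×35) = 1 − 384/210 ≈ -0.829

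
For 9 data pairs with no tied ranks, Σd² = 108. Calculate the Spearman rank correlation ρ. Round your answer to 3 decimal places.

0.100

ρ = 1 − 6Σd² / [n(n²−1)] = 1 − 6×108 / (9×80)
  = 1 − 648/720 = 1 − 0.9000 ≈ 0.100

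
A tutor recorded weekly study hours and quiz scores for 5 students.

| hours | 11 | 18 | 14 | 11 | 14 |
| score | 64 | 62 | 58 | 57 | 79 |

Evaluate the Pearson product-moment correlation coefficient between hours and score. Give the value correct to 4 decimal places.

n = 5, Σx = 68, Σy = 320, Σx² = 958, Σy² = 20794, Σxy = 4365
nΣxy − ΣxΣy = 21825 − 21760 = 65
nΣx² − (Σx)² = 4790 − 4624 = 166; nΣy² − (Σy)² = 103970 − 102400 = 1570
r = 65 / √(166 × 1570) = 65 / 510.5095 ≈ 0.1273

0.1273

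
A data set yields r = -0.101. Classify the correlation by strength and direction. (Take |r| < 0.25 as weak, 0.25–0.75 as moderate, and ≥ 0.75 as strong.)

weak negative

r = -0.101 < 0 so the relationship is negative.
|r| = 0.101, which falls in the weak range.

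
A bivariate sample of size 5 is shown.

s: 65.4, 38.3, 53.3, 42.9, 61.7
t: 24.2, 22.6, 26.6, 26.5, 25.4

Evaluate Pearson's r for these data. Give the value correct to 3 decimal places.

0.183

n = 5, Σs = 261.6, Σt = 125.3, Σs² = 14232.24, Σt² = 3151.37, Σst = 6570.07
nΣst − ΣsΣt = 32850.35 − 32778.48 = 71.87
nΣs² − (Σs)² = 71161.2 − 68434.56 = 2726.64; nΣt² − (Σt)² = 15756.85 − 15700.09 = 56.76
r = 71.87 / √(2726.64 × 56.76) = 71.87 / 393.4007 ≈ 0.183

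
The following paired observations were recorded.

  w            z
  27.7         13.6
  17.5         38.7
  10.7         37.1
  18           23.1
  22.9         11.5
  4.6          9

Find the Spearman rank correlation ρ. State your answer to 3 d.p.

Rank w: 6, 3, 2, 4, 5, 1
Rank z: 3, 6, 5, 4, 2, 1
d = rank(w) − rank(z): 3, -3, -3, 0, 3, 0; Σd² = 36
ρ = 1 − 6Σd² / [n(n²−1)] = 1 − 6×36 / (6×35) = 1 − 216/210 ≈ -0.029

-0.029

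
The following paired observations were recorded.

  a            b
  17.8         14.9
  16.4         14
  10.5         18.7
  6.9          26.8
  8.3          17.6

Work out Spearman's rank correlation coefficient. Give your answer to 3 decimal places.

Rank a: 5, 4, 3, 1, 2
Rank b: 2, 1, 4, 5, 3
d = rank(a) − rank(b): 3, 3, -1, -4, -1; Σd² = 36
ρ = 1 − 6Σd² / [n(n²−1)] = 1 − 6×36 / (5×24) = 1 − 216/120 ≈ -0.800

-0.800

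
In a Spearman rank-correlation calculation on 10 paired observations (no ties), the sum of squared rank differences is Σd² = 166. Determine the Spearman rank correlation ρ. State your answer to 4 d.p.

ρ = 1 − 6Σd² / [n(n²−1)] = 1 − 6×166 / (10×99)
  = 1 − 996/990 = 1 − 1.00606 ≈ -0.0061

-0.0061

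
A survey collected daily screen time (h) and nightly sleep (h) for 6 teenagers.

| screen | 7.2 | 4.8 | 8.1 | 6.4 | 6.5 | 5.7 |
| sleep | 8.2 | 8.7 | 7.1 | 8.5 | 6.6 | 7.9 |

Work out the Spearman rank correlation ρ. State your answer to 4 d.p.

Rank screen: 5, 1, 6, 3, 4, 2
Rank sleep: 4, 6, 2, 5, 1, 3
d = rank(screen) − rank(sleep): 1, -5, 4, -2, 3, -1; Σd² = 56
ρ = 1 − 6Σd² / [n(n²−1)] = 1 − 6×56 / (6×35) = 1 − 336/210 ≈ -0.6000

-0.6000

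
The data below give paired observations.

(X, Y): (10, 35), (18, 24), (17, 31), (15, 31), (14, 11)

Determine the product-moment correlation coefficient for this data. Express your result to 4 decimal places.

-0.2168

n = 5, ΣX = 74, ΣY = 132, ΣX² = 1134, ΣY² = 3844, ΣXY = 1928
nΣXY − ΣXΣY = 9640 − 9768 = -128
nΣX² − (ΣX)² = 5670 − 5476 = 194; nΣY² − (ΣY)² = 19220 − 17424 = 1796
r = -128 / √(194 × 1796) = -128 / 590.2745 ≈ -0.2168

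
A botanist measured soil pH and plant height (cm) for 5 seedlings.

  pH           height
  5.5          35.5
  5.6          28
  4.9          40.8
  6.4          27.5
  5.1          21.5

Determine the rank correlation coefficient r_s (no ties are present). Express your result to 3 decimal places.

Rank pH: 3, 4, 1, 5, 2
Rank height: 4, 3, 5, 2, 1
d = rank(pH) − rank(height): -1, 1, -4, 3, 1; Σd² = 28
ρ = 1 − 6Σd² / [n(n²−1)] = 1 − 6×28 / (5×24) = 1 − 168/120 ≈ -0.400

-0.400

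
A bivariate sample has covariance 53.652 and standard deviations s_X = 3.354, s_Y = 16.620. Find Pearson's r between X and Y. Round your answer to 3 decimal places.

0.962

r = Cov(X,Y) / (s_X · s_Y) = 53.652 / (3.354 × 16.620)
  = 53.652 / 55.7435 ≈ 0.962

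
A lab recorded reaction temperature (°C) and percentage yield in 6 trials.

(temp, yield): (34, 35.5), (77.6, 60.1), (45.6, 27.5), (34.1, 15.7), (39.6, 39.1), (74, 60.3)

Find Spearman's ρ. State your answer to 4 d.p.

0.6571

Rank temp: 1, 6, 4, 2, 3, 5
Rank yield: 3, 5, 2, 1, 4, 6
d = rank(temp) − rank(yield): -2, 1, 2, 1, -1, -1; Σd² = 12
ρ = 1 − 6Σd² / [n(n²−1)] = 1 − 6×12 / (6×35) = 1 − 72/210 ≈ 0.6571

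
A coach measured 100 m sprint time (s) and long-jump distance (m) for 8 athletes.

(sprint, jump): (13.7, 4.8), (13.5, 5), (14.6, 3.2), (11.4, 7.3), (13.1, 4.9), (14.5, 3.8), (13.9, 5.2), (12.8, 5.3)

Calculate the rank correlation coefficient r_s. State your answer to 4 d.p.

-0.8333

Rank sprint: 5, 4, 8, 1, 3, 7, 6, 2
Rank jump: 3, 5, 1, 8, 4, 2, 6, 7
d = rank(sprint) − rank(jump): 2, -1, 7, -7, -1, 5, 0, -5; Σd² = 154
ρ = 1 − 6Σd² / [n(n²−1)] = 1 − 6×154 / (8×63) = 1 − 924/504 ≈ -0.8333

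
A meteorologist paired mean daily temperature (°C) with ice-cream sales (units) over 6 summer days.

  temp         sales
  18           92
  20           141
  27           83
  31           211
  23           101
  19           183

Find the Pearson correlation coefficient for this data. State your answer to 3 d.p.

n = 6, Σx = 138, Σy = 811, Σx² = 3304, Σy² = 123445, Σxy = 19058
nΣxy − ΣxΣy = 114348 − 111918 = 2430
nΣx² − (Σx)² = 19824 − 19044 = 780; nΣy² − (Σy)² = 740670 − 657721 = 82949
r = 2430 / √(780 × 82949) = 2430 / 8043.6447 ≈ 0.302

0.302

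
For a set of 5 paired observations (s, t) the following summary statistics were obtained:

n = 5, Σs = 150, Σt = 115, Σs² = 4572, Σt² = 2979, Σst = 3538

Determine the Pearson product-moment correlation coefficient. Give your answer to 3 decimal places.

0.567

r = (nΣst − ΣsΣt) / √[(nΣs² − (Σs)²)(nΣt² − (Σt)²)]
Numerator: 5×3538 − 150×115 = 440
Denominator: √[(22860 − 22500)(14895 − 13225)] = √[360 × 1670] = 775.3709
r = 440 / 775.3709 ≈ 0.567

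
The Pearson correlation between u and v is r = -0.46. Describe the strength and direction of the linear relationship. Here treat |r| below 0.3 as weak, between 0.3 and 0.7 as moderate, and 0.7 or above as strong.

r = -0.46 < 0 so the relationship is negative.
|r| = 0.46, which falls in the moderate range.

moderate negative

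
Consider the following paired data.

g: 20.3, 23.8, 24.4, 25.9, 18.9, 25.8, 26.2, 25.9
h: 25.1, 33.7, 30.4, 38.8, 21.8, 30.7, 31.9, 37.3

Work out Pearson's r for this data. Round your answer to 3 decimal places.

n = 8, Σg = 191.2, Σh = 249.7, Σg² = 4624.8, Σh² = 8021.93, Σgh = 6064.2
nΣgh − ΣgΣh = 48513.6 − 47742.64 = 770.96
nΣg² − (Σg)² = 36998.4 − 36557.44 = 440.96; nΣh² − (Σh)² = 64175.44 − 62350.09 = 1825.35
r = 770.96 / √(440.96 × 1825.35) = 770.96 / 897.1657 ≈ 0.859

0.859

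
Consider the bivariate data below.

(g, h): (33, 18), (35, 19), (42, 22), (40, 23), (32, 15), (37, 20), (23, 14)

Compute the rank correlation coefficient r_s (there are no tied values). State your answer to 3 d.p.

Rank g: 3, 4, 7, 6, 2, 5, 1
Rank h: 3, 4, 6, 7, 2, 5, 1
d = rank(g) − rank(h): 0, 0, 1, -1, 0, 0, 0; Σd² = 2
ρ = 1 − 6Σd² / [n(n²−1)] = 1 − 6×2 / (7×48) = 1 − 12/336 ≈ 0.964

0.964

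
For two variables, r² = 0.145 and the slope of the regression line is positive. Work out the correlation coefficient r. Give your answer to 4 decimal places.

0.3808

|r| = √0.145 = 0.3808
The association is positive, so r = 0.3808.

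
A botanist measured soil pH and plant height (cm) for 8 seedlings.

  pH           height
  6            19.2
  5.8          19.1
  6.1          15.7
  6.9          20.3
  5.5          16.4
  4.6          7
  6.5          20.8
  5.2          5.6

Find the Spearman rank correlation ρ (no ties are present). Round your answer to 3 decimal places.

Rank pH: 5, 4, 6, 8, 3, 1, 7, 2
Rank height: 6, 5, 3, 7, 4, 2, 8, 1
d = rank(pH) − rank(height): -1, -1, 3, 1, -1, -1, -1, 1; Σd² = 16
ρ = 1 − 6Σd² / [n(n²−1)] = 1 − 6×16 / (8×63) = 1 − 96/504 ≈ 0.810

0.810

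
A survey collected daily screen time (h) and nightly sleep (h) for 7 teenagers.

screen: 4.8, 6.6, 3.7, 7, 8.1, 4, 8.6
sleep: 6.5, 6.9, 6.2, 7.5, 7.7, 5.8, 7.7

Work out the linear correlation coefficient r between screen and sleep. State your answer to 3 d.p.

0.961

n = 7, Σx = 42.8, Σy = 48.3, Σx² = 284.86, Σy² = 336.77, Σxy = 303.97
nΣxy − ΣxΣy = 2127.79 − 2067.24 = 60.55
nΣx² − (Σx)² = 1994.02 − 1831.84 = 162.18; nΣy² − (Σy)² = 2357.39 − 2332.89 = 24.5
r = 60.55 / √(162.18 × 24.5) = 60.55 / 63.0350 ≈ 0.961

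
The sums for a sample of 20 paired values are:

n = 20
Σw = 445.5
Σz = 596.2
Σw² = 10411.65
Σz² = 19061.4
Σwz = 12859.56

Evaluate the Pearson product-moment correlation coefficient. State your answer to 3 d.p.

r = (nΣwz − ΣwΣz) / √[(nΣw² − (Σw)²)(nΣz² − (Σz)²)]
Numerator: 20×12859.56 − 445.5×596.2 = -8415.9
Denominator: √[(208233 − 198470.25)(381228 − 355454.44)] = √[9762.75 × 25773.56] = 15862.5604
r = -8415.9 / 15862.5604 ≈ -0.531

-0.531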